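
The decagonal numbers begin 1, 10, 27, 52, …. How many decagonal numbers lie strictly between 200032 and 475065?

120

The n-th decagonal number is n(4n−3).
Smallest index with value > 200032: n = 225 (giving 201825).
Largest index with value < 475065: n = 344 (giving 472312).
Indices 225 through 344: 120 terms.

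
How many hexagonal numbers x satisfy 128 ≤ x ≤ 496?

8

The n-th hexagonal number is n(2n−1).
Smallest index with value ≥ 128: n = 9 (giving 153).
Largest index with value ≤ 496: n = 16 (giving 496).
Indices 9 through 16: 8 terms.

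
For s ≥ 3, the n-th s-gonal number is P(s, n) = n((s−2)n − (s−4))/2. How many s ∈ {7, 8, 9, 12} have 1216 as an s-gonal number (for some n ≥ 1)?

2

s = 7: P(7, 22) = 1177 and P(7, 23) = 1288; 1216 is not s-gonal.
s = 8: P(8, 20) = 1160 and P(8, 21) = 1281; 1216 is not s-gonal.
s = 9: P(9, 19) = 1216. ✓
s = 12: P(12, 16) = 1216. ✓
Hits: s ∈ {9, 12} → 2.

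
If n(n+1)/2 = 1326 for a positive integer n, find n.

Set n(n+1)/2 = 1326, giving n² + n − 2652 = 0.
The discriminant is 1 + 8·1326 = 10609, and √10609 = 103.
So n = (-1 + 103) / 2 = 102/2 = 51.

51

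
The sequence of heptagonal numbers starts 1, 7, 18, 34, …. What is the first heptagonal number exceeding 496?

Solve n(5n−3)/2 > 496 for integer n.
The largest n with value ≤ 496 is 14 (since 469 ≤ 496 < 540), so the first above is n = 15, value 540.

540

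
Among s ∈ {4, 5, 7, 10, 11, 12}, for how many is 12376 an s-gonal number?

2

s = 4: P(4, 111) = 12321 and P(4, 112) = 12544; 12376 is not s-gonal.
s = 5: P(5, 91) = 12376. ✓
s = 7: P(7, 70) = 12145 and P(7, 71) = 12496; 12376 is not s-gonal.
s = 10: P(10, 56) = 12376. ✓
s = 11: P(11, 52) = 11986 and P(11, 53) = 12455; 12376 is not s-gonal.
s = 12: P(12, 50) = 12300 and P(12, 51) = 12801; 12376 is not s-gonal.
Hits: s ∈ {5, 10} → 2.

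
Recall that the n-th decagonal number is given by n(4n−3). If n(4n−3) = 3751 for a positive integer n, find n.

31

Set n(4n−3) = 3751, giving 4n² − 3n − 3751 = 0.
So n = (3 + 245) / 8 = 248/8 = 31.
Check: 31·(4·31 − 3) = 3751. ✓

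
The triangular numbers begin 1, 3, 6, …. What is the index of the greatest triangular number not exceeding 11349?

Solve n(n+1)/2 ≤ 11349 for integer n.
n = 150 gives 11325 ≤ 11349, while n = 151 gives 11476 > 11349; so the answer is index 150.

150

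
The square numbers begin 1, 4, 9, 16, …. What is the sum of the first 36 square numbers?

Σ_{i=1}^{36} i² = 36·37·73/6 = 16206.

16206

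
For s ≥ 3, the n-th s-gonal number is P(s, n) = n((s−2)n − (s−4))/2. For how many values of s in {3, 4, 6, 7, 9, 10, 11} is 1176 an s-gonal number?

1

s = 3: P(3, 48) = 1176. ✓
s = 4: P(4, 34) = 1156 and P(4, 35) = 1225; 1176 is not s-gonal.
s = 6: P(6, 24) = 1128 and P(6, 25) = 1225; 1176 is not s-gonal.
s = 7: P(7, 21) = 1071 and P(7, 22) = 1177; 1176 is not s-gonal.
s = 9: P(9, 18) = 1089 and P(9, 19) = 1216; 1176 is not s-gonal.
s = 10: P(10, 17) = 1105 and P(10, 18) = 1242; 1176 is not s-gonal.
s = 11: P(11, 16) = 1096 and P(11, 17) = 1241; 1176 is not s-gonal.
Hits: s ∈ {3} → 1.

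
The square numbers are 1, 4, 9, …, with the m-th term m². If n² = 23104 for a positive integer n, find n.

152

We need n² = 23104, so n = √23104 = 152.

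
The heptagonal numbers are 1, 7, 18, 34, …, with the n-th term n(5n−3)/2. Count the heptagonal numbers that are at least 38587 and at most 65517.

The n-th heptagonal number is n(5n−3)/2.
Smallest index with value ≥ 38587: n = 125 (giving 38875).
Largest index with value ≤ 65517: n = 162 (giving 65367).
Indices 125 through 162: 38 terms.

38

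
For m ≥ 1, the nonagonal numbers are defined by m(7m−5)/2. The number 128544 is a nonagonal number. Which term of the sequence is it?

Set n(7n−5)/2 = 128544, giving 7n² − 5n − 257088 = 0.
So n = (5 + 2683) / 14 = 2688/14 = 192.

192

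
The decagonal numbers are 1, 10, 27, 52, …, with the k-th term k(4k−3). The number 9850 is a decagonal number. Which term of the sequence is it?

50

Set n(4n−3) = 9850, giving 4n² − 3n − 9850 = 0.
The discriminant is 9 + 16·9850 = 157609, and √157609 = 397.
So n = (3 + 397) / 8 = 400/8 = 50.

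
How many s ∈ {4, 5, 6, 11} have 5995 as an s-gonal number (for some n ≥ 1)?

s = 4: P(4, 77) = 5929 and P(4, 78) = 6084; 5995 is not s-gonal.
s = 5: P(5, 63) = 5922 and P(5, 64) = 6112; 5995 is not s-gonal.
s = 6: P(6, 55) = 5995. ✓
s = 11: P(11, 36) = 5706 and P(11, 37) = 6031; 5995 is not s-gonal.
Hits: s ∈ {6} → 1.

1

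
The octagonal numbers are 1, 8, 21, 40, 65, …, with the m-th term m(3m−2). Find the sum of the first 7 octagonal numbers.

364

Σ i(3i−2) = 3Σi² − 2Σi over i = 1..7.
Σi = 28 and Σi² = 140.
3·140 − 2·28 = 364.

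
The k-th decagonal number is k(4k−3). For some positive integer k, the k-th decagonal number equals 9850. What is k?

Set n(4n−3) = 9850, giving 4n² − 3n − 9850 = 0.
So n = (3 + 397) / 8 = 400/8 = 50.
Check: 50·(4·50 − 3) = 9850. ✓

50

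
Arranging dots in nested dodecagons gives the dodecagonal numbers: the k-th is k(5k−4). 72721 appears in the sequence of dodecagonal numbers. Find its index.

Set n(5n−4) = 72721, giving 5n² − 4n − 72721 = 0.
The discriminant is 16 + 20·72721 = 1454436, and √1454436 = 1206.
So n = (4 + 1206) / 10 = 1210/10 = 121.
Check: 121·(5·121 − 4) = 72721. ✓

121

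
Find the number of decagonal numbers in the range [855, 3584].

The n-th decagonal number is n(4n−3).
Smallest index with value ≥ 855: n = 15 (giving 855).
Largest index with value ≤ 3584: n = 30 (giving 3510).
Indices 15 through 30: 16 terms.

16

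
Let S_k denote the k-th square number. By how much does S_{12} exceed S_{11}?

n² − (n−1)² = 2n − 1, so 12² − 11² = 2·12 − 1 = 23.

23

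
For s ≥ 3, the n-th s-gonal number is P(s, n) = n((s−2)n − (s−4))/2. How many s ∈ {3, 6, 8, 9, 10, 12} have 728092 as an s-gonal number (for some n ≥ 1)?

s = 3: P(3, 1206) = 727821 and P(3, 1207) = 729028; 728092 is not s-gonal.
s = 6: P(6, 603) = 726615 and P(6, 604) = 729028; 728092 is not s-gonal.
s = 8: P(8, 492) = 725208 and P(8, 493) = 728161; 728092 is not s-gonal.
s = 9: P(9, 456) = 726636 and P(9, 457) = 729829; 728092 is not s-gonal.
s = 10: P(10, 427) = 728035 and P(10, 428) = 731452; 728092 is not s-gonal.
s = 12: P(12, 382) = 728092. ✓
Hits: s ∈ {12} → 1.

1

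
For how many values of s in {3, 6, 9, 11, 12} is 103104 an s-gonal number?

1

s = 3: P(3, 453) = 102831 and P(3, 454) = 103285; 103104 is not s-gonal.
s = 6: P(6, 227) = 102831 and P(6, 228) = 103740; 103104 is not s-gonal.
s = 9: P(9, 171) = 101916 and P(9, 172) = 103114; 103104 is not s-gonal.
s = 11: P(11, 151) = 102076 and P(11, 152) = 103436; 103104 is not s-gonal.
s = 12: P(12, 144) = 103104. ✓
Hits: s ∈ {12} → 1.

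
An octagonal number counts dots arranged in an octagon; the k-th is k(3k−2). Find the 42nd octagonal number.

5208

The 42nd octagonal number is n(3n−2) with n = 42.
42·(3·42 − 2) = 42·124 = 5208.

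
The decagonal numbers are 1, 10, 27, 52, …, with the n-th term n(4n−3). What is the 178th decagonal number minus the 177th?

Consecutive decagonal numbers differ by 8n − 7: here 8·178 − 7 = 1417.

1417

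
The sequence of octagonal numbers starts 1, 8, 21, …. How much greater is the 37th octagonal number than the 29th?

37·(3·37 − 2) = 4033 and 29·(3·29 − 2) = 2465.
Difference: 4033 − 2465 = 1568.

1568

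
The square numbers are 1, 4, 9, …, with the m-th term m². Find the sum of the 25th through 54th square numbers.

Σ_{i=25}^{54} i² = 53955 − 4900 = 49055.

49055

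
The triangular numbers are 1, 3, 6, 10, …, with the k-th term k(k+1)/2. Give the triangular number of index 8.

The 8th triangular number is n(n+1)/2 with n = 8.
8·9/2 = 72/2 = 36.

36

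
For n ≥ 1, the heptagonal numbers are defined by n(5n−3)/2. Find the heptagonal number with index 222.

The 222nd heptagonal number is n(5n−3)/2 with n = 222.
222·(5·222 − 3)/2 = 222·1107/2 = 122877.

122877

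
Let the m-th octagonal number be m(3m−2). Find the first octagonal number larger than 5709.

Solve n(3n−2) > 5709 for integer n.
The largest n with value ≤ 5709 is 43 (since 5461 ≤ 5709 < 5720), so the first above is n = 44, value 5720.

5720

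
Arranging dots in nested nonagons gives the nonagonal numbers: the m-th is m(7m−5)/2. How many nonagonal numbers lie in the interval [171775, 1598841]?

455

The n-th nonagonal number is n(7n−5)/2.
Smallest index with value ≥ 171775: n = 222 (giving 171939).
Largest index with value ≤ 1598841: n = 676 (giving 1597726).
Indices 222 through 676: 455 terms.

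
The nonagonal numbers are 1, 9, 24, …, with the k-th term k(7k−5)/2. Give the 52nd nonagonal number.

9334

The 52nd nonagonal number is n(7n−5)/2 with n = 52.
52·(7·52 − 5)/2 = 52·359/2 = 9334.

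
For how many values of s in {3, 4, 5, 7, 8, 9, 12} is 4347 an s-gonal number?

2

s = 3: P(3, 92) = 4278 and P(3, 93) = 4371; 4347 is not s-gonal.
s = 4: P(4, 65) = 4225 and P(4, 66) = 4356; 4347 is not s-gonal.
s = 5: P(5, 54) = 4347. ✓
s = 7: P(7, 42) = 4347. ✓
s = 8: P(8, 38) = 4256 and P(8, 39) = 4485; 4347 is not s-gonal.
s = 9: P(9, 35) = 4200 and P(9, 36) = 4446; 4347 is not s-gonal.
s = 12: P(12, 29) = 4089 and P(12, 30) = 4380; 4347 is not s-gonal.
Hits: s ∈ {5, 7} → 2.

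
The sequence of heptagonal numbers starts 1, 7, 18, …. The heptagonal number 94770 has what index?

Set n(5n−3)/2 = 94770, giving 5n² − 3n − 189540 = 0.
The discriminant is 9 + 40·94770 = 3790809, and √3790809 = 1947.
So n = (3 + 1947) / 10 = 1950/10 = 195.
Check: 195·(5·195 − 3)/2 = 94770. ✓

195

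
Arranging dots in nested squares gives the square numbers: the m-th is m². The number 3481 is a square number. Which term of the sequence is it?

59

We need n² = 3481, so n = √3481 = 59.
Check: 59² = 3481. ✓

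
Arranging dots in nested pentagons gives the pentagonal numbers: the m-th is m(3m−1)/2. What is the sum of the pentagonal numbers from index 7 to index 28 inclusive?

Σ i(3i−1)/2 = (3Σi² − Σi) / 2 over i = 7..28.
Σi = 406 − 21 = 385 and Σi² = 7714 − 91 = 7623.
(3·7623 − 1·385) / 2 = 22484/2 = 11242.

11242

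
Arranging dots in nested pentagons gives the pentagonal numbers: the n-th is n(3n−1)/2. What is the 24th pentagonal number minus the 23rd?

Consecutive pentagonal numbers differ by 3n − 2: here 3·24 − 2 = 70.

70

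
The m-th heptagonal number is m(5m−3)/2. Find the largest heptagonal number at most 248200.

Solve n(5n−3)/2 ≤ 248200 for integer n.
n = 315 gives 247590 ≤ 248200, while n = 316 gives 249166 > 248200; so the answer is 247590.

247590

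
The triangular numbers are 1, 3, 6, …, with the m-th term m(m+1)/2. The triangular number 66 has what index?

11

Set n(n+1)/2 = 66, giving n² + n − 132 = 0.
The discriminant is 1 + 8·66 = 529, and √529 = 23.
So n = (-1 + 23) / 2 = 22/2 = 11.
Check: 11·12/2 = 66. ✓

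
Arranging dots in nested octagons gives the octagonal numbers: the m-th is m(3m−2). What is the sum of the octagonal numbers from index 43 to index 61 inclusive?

Σ i(3i−2) = 3Σi² − 2Σi over i = 43..61.
Σi = 1891 − 903 = 988 and Σi² = 77531 − 25585 = 51946.
3·51946 − 2·988 = 153862.

153862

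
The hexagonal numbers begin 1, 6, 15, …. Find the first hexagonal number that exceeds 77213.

Solve n(2n−1) > 77213 for integer n.
The largest n with value ≤ 77213 is 196 (since 76636 ≤ 77213 < 77421), so the first above is n = 197, value 77421.

77421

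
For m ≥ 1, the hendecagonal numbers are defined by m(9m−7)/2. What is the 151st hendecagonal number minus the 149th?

2693

151·(9·151 − 7)/2 = 102076 and 149·(9·149 − 7)/2 = 99383.
Difference: 102076 − 99383 = 2693.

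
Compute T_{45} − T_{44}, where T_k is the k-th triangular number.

45

Consecutive triangular numbers differ by n: T_{45} − T_{44} = 45.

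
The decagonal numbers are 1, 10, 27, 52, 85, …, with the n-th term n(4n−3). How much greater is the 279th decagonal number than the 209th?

279·(4·279 − 3) = 310527 and 209·(4·209 − 3) = 174097.
Difference: 310527 − 174097 = 136430.

136430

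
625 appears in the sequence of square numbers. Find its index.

We need n² = 625, so n = √625 = 25.

25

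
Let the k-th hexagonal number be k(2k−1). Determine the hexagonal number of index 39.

The 39th hexagonal number is n(2n−1) with n = 39.
39·(2·39 − 1) = 39·77 = 3003.

3003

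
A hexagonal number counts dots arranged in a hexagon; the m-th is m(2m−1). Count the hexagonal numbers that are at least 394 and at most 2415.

21

The n-th hexagonal number is n(2n−1).
Smallest index with value ≥ 394: n = 15 (giving 435).
Largest index with value ≤ 2415: n = 35 (giving 2415).
Indices 15 through 35: 21 terms.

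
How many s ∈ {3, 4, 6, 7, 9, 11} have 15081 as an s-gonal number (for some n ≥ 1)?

s = 3: P(3, 173) = 15051 and P(3, 174) = 15225; 15081 is not s-gonal.
s = 4: P(4, 122) = 14884 and P(4, 123) = 15129; 15081 is not s-gonal.
s = 6: P(6, 87) = 15051 and P(6, 88) = 15400; 15081 is not s-gonal.
s = 7: P(7, 77) = 14707 and P(7, 78) = 15093; 15081 is not s-gonal.
s = 9: P(9, 66) = 15081. ✓
s = 11: P(11, 58) = 14935 and P(11, 59) = 15458; 15081 is not s-gonal.
Hits: s ∈ {9} → 1.

1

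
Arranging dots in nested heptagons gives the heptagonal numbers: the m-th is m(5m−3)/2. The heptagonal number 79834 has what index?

Set n(5n−3)/2 = 79834, giving 5n² − 3n − 159668 = 0.
So n = (3 + 1787) / 10 = 1790/10 = 179.

179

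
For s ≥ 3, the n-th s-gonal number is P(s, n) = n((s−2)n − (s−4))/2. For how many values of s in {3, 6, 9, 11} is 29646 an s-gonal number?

s = 3: P(3, 243) = 29646. ✓
s = 6: P(6, 122) = 29646. ✓
s = 9: P(9, 92) = 29394 and P(9, 93) = 30039; 29646 is not s-gonal.
s = 11: P(11, 81) = 29241 and P(11, 82) = 29971; 29646 is not s-gonal.
Hits: s ∈ {3, 6} → 2.

2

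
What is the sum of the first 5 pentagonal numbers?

Σ i(3i−1)/2 = (3Σi² − Σi) / 2 over i = 1..5.
Σi = 15 and Σi² = 55.
(3·55 − 1·15) / 2 = 150/2 = 75.

75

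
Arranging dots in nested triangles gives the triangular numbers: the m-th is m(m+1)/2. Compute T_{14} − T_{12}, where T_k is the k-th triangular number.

27

14·15/2 = 105 and 12·13/2 = 78.
Difference: 105 − 78 = 27.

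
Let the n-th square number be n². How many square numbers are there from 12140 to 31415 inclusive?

The n-th square number is n².
Smallest index with value ≥ 12140: n = 111 (giving 12321).
Largest index with value ≤ 31415: n = 177 (giving 31329).
Indices 111 through 177: 67 terms.

67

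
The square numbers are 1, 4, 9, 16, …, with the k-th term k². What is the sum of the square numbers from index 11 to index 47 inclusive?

Σ_{i=11}^{47} i² = 35720 − 385 = 35335.

35335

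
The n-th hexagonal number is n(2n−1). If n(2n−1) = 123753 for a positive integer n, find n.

249

Set n(2n−1) = 123753, giving 2n² − n − 123753 = 0.
So n = (1 + 995) / 4 = 996/4 = 249.
Check: 249·(2·249 − 1) = 123753. ✓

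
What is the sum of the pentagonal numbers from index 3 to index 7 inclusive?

190

Σ i(3i−1)/2 = (3Σi² − Σi) / 2 over i = 3..7.
Σi = 28 − 3 = 25 and Σi² = 140 − 5 = 135.
(3·135 − 1·25) / 2 = 380/2 = 190.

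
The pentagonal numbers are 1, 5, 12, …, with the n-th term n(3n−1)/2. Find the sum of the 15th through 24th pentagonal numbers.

Σ i(3i−1)/2 = (3Σi² − Σi) / 2 over i = 15..24.
Σi = 300 − 105 = 195 and Σi² = 4900 − 1015 = 3885.
(3·3885 − 1·195) / 2 = 11460/2 = 5730.

5730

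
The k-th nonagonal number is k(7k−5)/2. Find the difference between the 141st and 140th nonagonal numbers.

Consecutive nonagonal numbers differ by 7n − 6: here 7·141 − 6 = 981.

981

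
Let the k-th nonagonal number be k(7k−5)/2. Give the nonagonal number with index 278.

269799

The 278th nonagonal number is n(7n−5)/2 with n = 278.
278·(7·278 − 5)/2 = 278·1941/2 = 269799.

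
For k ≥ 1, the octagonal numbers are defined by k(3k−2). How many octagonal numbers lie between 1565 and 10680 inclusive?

37

The n-th octagonal number is n(3n−2).
Smallest index with value ≥ 1565: n = 24 (giving 1680).
Largest index with value ≤ 10680: n = 60 (giving 10680).
Indices 24 through 60: 37 terms.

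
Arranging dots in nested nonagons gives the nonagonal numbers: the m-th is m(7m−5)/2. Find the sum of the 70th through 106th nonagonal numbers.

1009471

Σ i(7i−5)/2 = (7Σi² − 5Σi) / 2 over i = 70..106.
Σi = 5671 − 2415 = 3256 and Σi² = 402641 − 111895 = 290746.
(7·290746 − 5·3256) / 2 = 2018942/2 = 1009471.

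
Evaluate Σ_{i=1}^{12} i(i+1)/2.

Σ i(i+1)/2 = (Σi² + Σi) / 2 over i = 1..12.
Σi = 78 and Σi² = 650.
(1·650 + 1·78) / 2 = 728/2 = 364.

364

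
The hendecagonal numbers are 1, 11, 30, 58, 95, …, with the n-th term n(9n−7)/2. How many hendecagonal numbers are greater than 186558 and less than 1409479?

The n-th hendecagonal number is n(9n−7)/2.
Smallest index with value > 186558: n = 205 (giving 188395).
Largest index with value < 1409479: n = 560 (giving 1409240).
Indices 205 through 560: 356 terms.

356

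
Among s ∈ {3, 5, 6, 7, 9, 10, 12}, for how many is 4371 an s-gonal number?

s = 3: P(3, 93) = 4371. ✓
s = 5: P(5, 54) = 4347 and P(5, 55) = 4510; 4371 is not s-gonal.
s = 6: P(6, 47) = 4371. ✓
s = 7: P(7, 42) = 4347 and P(7, 43) = 4558; 4371 is not s-gonal.
s = 9: P(9, 35) = 4200 and P(9, 36) = 4446; 4371 is not s-gonal.
s = 10: P(10, 33) = 4257 and P(10, 34) = 4522; 4371 is not s-gonal.
s = 12: P(12, 29) = 4089 and P(12, 30) = 4380; 4371 is not s-gonal.
Hits: s ∈ {3, 6} → 2.

2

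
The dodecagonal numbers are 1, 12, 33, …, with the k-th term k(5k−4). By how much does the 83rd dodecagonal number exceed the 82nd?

Consecutive dodecagonal numbers differ by 10n − 9: here 10·83 − 9 = 821.

821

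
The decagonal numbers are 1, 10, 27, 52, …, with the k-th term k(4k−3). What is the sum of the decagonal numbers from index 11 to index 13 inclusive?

Σ i(4i−3) = 4Σi² − 3Σi over i = 11..13.
Σi = 91 − 55 = 36 and Σi² = 819 − 385 = 434.
4·434 − 3·36 = 1628.

1628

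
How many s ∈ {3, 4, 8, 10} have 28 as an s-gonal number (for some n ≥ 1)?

1

s = 3: P(3, 7) = 28. ✓
s = 4: P(4, 5) = 25 and P(4, 6) = 36; 28 is not s-gonal.
s = 8: P(8, 3) = 21 and P(8, 4) = 40; 28 is not s-gonal.
s = 10: P(10, 3) = 27 and P(10, 4) = 52; 28 is not s-gonal.
Hits: s ∈ {3} → 1.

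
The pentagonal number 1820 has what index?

35

Set n(3n−1)/2 = 1820, giving 3n² − n − 3640 = 0.
So n = (1 + 209) / 6 = 210/6 = 35.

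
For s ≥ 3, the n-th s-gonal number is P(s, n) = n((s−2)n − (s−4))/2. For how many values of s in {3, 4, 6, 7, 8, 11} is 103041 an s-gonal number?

1

s = 3: P(3, 453) = 102831 and P(3, 454) = 103285; 103041 is not s-gonal.
s = 4: P(4, 321) = 103041. ✓
s = 6: P(6, 227) = 102831 and P(6, 228) = 103740; 103041 is not s-gonal.
s = 7: P(7, 203) = 102718 and P(7, 204) = 103734; 103041 is not s-gonal.
s = 8: P(8, 185) = 102305 and P(8, 186) = 103416; 103041 is not s-gonal.
s = 11: P(11, 151) = 102076 and P(11, 152) = 103436; 103041 is not s-gonal.
Hits: s ∈ {4} → 1.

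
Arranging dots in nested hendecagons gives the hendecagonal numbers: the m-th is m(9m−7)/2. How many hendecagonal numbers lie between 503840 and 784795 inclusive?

84

The n-th hendecagonal number is n(9n−7)/2.
Smallest index with value ≥ 503840: n = 335 (giving 503840).
Largest index with value ≤ 784795: n = 418 (giving 784795).
Indices 335 through 418: 84 terms.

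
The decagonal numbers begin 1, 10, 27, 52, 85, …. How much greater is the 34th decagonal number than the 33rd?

265

Consecutive decagonal numbers differ by 8n − 7: here 8·34 − 7 = 265.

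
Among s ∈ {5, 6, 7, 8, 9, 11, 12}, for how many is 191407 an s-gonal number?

s = 5: P(5, 357) = 190995 and P(5, 358) = 192067; 191407 is not s-gonal.
s = 6: P(6, 309) = 190653 and P(6, 310) = 191890; 191407 is not s-gonal.
s = 7: P(7, 277) = 191407. ✓
s = 8: P(8, 252) = 190008 and P(8, 253) = 191521; 191407 is not s-gonal.
s = 9: P(9, 234) = 191061 and P(9, 235) = 192700; 191407 is not s-gonal.
s = 11: P(11, 206) = 190241 and P(11, 207) = 192096; 191407 is not s-gonal.
s = 12: P(12, 196) = 191296 and P(12, 197) = 193257; 191407 is not s-gonal.
Hits: s ∈ {7} → 1.

1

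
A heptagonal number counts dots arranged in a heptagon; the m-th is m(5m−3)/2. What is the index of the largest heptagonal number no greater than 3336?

Solve n(5n−3)/2 ≤ 3336 for integer n.
n = 36 gives 3186 ≤ 3336, while n = 37 gives 3367 > 3336; so the answer is index 36.

36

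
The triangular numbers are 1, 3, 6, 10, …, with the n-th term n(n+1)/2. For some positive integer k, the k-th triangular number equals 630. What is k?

Set n(n+1)/2 = 630, giving n² + n − 1260 = 0.
So n = (-1 + 71) / 2 = 70/2 = 35.

35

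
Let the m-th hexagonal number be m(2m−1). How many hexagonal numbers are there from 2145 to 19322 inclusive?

66

The n-th hexagonal number is n(2n−1).
Smallest index with value ≥ 2145: n = 33 (giving 2145).
Largest index with value ≤ 19322: n = 98 (giving 19110).
Indices 33 through 98: 66 terms.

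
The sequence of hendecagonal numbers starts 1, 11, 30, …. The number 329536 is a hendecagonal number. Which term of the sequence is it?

Set n(9n−7)/2 = 329536, giving 9n² − 7n − 659072 = 0.
So n = (7 + 4871) / 18 = 4878/18 = 271.

271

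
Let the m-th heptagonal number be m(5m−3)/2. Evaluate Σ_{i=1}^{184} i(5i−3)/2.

Σ i(5i−3)/2 = (5Σi² − 3Σi) / 2 over i = 1..184.
Σi = 17020 and Σi² = 2093460.
(5·2093460 − 3·17020) / 2 = 10416240/2 = 5208120.

5208120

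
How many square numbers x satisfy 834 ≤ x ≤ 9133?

67

The n-th square number is n².
Smallest index with value ≥ 834: n = 29 (giving 841).
Largest index with value ≤ 9133: n = 95 (giving 9025).
Indices 29 through 95: 67 terms.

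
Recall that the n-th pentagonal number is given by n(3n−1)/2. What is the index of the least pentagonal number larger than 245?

Solve n(3n−1)/2 > 245 for integer n.
The largest n with value ≤ 245 is 12 (since 210 ≤ 245 < 247), so the first above is n = 13, value 247.

13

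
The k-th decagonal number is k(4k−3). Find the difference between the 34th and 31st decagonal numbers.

771

34·(4·34 − 3) = 4522 and 31·(4·31 − 3) = 3751.
Difference: 4522 − 3751 = 771.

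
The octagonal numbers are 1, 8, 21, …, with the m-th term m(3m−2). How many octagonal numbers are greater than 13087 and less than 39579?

49

The n-th octagonal number is n(3n−2).
Smallest index with value > 13087: n = 67 (giving 13333).
Largest index with value < 39579: n = 115 (giving 39445).
Indices 67 through 115: 49 terms.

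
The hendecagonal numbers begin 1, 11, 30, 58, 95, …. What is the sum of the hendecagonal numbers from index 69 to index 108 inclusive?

Σ i(9i−7)/2 = (9Σi² − 7Σi) / 2 over i = 69..108.
Σi = 5886 − 2346 = 3540 and Σi² = 425754 − 107134 = 318620.
(9·318620 − 7·3540) / 2 = 2842800/2 = 1421400.

1421400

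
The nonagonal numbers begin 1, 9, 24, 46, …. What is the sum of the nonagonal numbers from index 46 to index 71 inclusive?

Σ i(7i−5)/2 = (7Σi² − 5Σi) / 2 over i = 46..71.
Σi = 2556 − 1035 = 1521 and Σi² = 121836 − 31395 = 90441.
(7·90441 − 5·1521) / 2 = 625482/2 = 312741.

312741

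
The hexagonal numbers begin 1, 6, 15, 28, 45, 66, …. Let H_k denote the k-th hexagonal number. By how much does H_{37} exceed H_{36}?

Consecutive hexagonal numbers differ by 4n − 3: here 4·37 − 3 = 145.

145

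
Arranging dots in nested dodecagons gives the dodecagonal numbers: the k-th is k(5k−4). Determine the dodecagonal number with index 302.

The 302nd dodecagonal number is n(5n−4) with n = 302.
302·(5·302 − 4) = 302·1506 = 454812.

454812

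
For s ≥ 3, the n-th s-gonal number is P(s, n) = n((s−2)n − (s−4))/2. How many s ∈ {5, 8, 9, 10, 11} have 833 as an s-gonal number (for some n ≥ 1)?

2

s = 5: P(5, 23) = 782 and P(5, 24) = 852; 833 is not s-gonal.
s = 8: P(8, 17) = 833. ✓
s = 9: P(9, 15) = 750 and P(9, 16) = 856; 833 is not s-gonal.
s = 10: P(10, 14) = 742 and P(10, 15) = 855; 833 is not s-gonal.
s = 11: P(11, 14) = 833. ✓
Hits: s ∈ {8, 11} → 2.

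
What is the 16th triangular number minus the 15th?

16

Consecutive triangular numbers differ by n: T_{16} − T_{15} = 16.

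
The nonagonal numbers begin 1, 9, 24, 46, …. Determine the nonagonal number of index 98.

The 98th nonagonal number is n(7n−5)/2 with n = 98.
98·(7·98 − 5)/2 = 98·681/2 = 33369.

33369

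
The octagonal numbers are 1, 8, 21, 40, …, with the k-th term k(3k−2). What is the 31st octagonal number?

2821

31·(3·31 − 2) = 31·91 = 2821.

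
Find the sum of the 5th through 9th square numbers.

Σ_{i=5}^{9} i² = 285 − 30 = 255.

255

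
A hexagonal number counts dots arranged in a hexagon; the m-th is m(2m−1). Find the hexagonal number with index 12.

276

12·(2·12 − 1) = 12·23 = 276.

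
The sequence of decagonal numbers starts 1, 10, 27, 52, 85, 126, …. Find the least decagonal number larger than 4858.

5076

Solve n(4n−3) > 4858 for integer n.
The largest n with value ≤ 4858 is 35 (since 4795 ≤ 4858 < 5076), so the first above is n = 36, value 5076.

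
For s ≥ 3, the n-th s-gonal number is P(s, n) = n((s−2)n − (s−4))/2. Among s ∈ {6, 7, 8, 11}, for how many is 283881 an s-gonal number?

s = 6: P(6, 377) = 283881. ✓
s = 7: P(7, 337) = 283417 and P(7, 338) = 285103; 283881 is not s-gonal.
s = 8: P(8, 307) = 282133 and P(8, 308) = 283976; 283881 is not s-gonal.
s = 11: P(11, 251) = 282626 and P(11, 252) = 284886; 283881 is not s-gonal.
Hits: s ∈ {6} → 1.

1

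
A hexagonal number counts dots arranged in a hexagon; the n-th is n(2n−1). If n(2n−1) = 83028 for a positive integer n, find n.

204

Set n(2n−1) = 83028, giving 2n² − n − 83028 = 0.
The discriminant is 1 + 8·83028 = 664225, and √664225 = 815.
So n = (1 + 815) / 4 = 816/4 = 204.
Check: 204·(2·204 − 1) = 83028. ✓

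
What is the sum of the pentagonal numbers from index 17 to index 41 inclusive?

Σ i(3i−1)/2 = (3Σi² − Σi) / 2 over i = 17..41.
Σi = 861 − 136 = 725 and Σi² = 23821 − 1496 = 22325.
(3·22325 − 1·725) / 2 = 66250/2 = 33125.

33125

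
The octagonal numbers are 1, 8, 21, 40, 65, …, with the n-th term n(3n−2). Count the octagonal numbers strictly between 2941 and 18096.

46

The n-th octagonal number is n(3n−2).
Smallest index with value > 2941: n = 32 (giving 3008).
Largest index with value < 18096: n = 77 (giving 17633).
Indices 32 through 77: 46 terms.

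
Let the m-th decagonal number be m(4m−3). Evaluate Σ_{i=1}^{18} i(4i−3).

Σ i(4i−3) = 4Σi² − 3Σi over i = 1..18.
Σi = 171 and Σi² = 2109.
4·2109 − 3·171 = 7923.

7923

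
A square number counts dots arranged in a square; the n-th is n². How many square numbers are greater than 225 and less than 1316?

21

The n-th square number is n².
Smallest index with value > 225: n = 16 (giving 256).
Largest index with value < 1316: n = 36 (giving 1296).
Indices 16 through 36: 21 terms.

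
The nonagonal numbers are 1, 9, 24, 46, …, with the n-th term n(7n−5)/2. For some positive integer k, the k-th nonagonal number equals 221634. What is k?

252

Set n(7n−5)/2 = 221634, giving 7n² − 5n − 443268 = 0.
So n = (5 + 3523) / 14 = 3528/14 = 252.
Check: 252·(7·252 − 5)/2 = 221634. ✓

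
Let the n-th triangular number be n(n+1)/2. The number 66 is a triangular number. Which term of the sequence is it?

11

Set n(n+1)/2 = 66, giving n² + n − 132 = 0.
The discriminant is 1 + 8·66 = 529, and √529 = 23.
So n = (-1 + 23) / 2 = 22/2 = 11.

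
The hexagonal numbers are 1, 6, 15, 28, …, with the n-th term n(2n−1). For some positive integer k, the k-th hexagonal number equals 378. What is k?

Set n(2n−1) = 378, giving 2n² − n − 378 = 0.
The discriminant is 1 + 8·378 = 3025, and √3025 = 55.
So n = (1 + 55) / 4 = 56/4 = 14.
Check: 14·(2·14 − 1) = 378. ✓

14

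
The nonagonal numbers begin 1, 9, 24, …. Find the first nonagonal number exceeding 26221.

26274

Solve n(7n−5)/2 > 26221 for integer n.
The largest n with value ≤ 26221 is 86 (since 25671 ≤ 26221 < 26274), so the first above is n = 87, value 26274.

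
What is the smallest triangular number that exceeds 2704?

Solve n(n+1)/2 > 2704 for integer n.
The largest n with value ≤ 2704 is 73 (since 2701 ≤ 2704 < 2775), so the first above is n = 74, value 2775.

2775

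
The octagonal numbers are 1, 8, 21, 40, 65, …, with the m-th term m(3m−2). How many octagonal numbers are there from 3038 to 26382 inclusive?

The n-th octagonal number is n(3n−2).
Smallest index with value ≥ 3038: n = 33 (giving 3201).
Largest index with value ≤ 26382: n = 94 (giving 26320).
Indices 33 through 94: 62 terms.

62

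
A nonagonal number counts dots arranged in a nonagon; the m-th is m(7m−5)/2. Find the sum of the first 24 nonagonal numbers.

Σ i(7i−5)/2 = (7Σi² − 5Σi) / 2 over i = 1..24.
Σi = 300 and Σi² = 4900.
(7·4900 − 5·300) / 2 = 32800/2 = 16400.

16400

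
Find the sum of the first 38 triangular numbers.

Σ i(i+1)/2 = (Σi² + Σi) / 2 over i = 1..38.
Σi = 741 and Σi² = 19019.
(1·19019 + 1·741) / 2 = 19760/2 = 9880.

9880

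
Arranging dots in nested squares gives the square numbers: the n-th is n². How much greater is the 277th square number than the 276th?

n² − (n−1)² = 2n − 1, so 277² − 276² = 2·277 − 1 = 553.

553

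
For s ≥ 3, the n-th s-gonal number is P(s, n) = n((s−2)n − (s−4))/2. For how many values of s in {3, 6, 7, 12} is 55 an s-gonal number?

2

s = 3: P(3, 10) = 55. ✓
s = 6: P(6, 5) = 45 and P(6, 6) = 66; 55 is not s-gonal.
s = 7: P(7, 5) = 55. ✓
s = 12: P(12, 3) = 33 and P(12, 4) = 64; 55 is not s-gonal.
Hits: s ∈ {3, 7} → 2.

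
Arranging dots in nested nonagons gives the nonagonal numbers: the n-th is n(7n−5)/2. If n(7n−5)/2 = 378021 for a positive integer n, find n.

329

Set n(7n−5)/2 = 378021, giving 7n² − 5n − 756042 = 0.
So n = (5 + 4601) / 14 = 4606/14 = 329.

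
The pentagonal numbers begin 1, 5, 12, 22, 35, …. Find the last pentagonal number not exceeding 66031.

65417

Solve n(3n−1)/2 ≤ 66031 for integer n.
n = 209 gives 65417 ≤ 66031, while n = 210 gives 66045 > 66031; so the answer is 65417.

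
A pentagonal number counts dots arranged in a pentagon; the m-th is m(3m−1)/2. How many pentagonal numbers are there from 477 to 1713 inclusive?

The n-th pentagonal number is n(3n−1)/2.
Smallest index with value ≥ 477: n = 18 (giving 477).
Largest index with value ≤ 1713: n = 33 (giving 1617).
Indices 18 through 33: 16 terms.

16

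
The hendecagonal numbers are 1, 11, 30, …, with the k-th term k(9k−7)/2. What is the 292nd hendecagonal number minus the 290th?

5231

292·(9·292 − 7)/2 = 382666 and 290·(9·290 − 7)/2 = 377435.
Difference: 382666 − 377435 = 5231.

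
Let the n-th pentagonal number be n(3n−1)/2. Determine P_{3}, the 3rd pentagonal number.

12

The 3rd pentagonal number is n(3n−1)/2 with n = 3.
3·(3·3 − 1)/2 = 3·8/2 = 3·4 = 12.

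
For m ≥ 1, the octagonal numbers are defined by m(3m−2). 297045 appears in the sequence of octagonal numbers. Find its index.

Set n(3n−2) = 297045, giving 3n² − 2n − 297045 = 0.
The discriminant is 4 + 12·297045 = 3564544, and √3564544 = 1888.
So n = (2 + 1888) / 6 = 1890/6 = 315.
Check: 315·(3·315 − 2) = 297045. ✓

315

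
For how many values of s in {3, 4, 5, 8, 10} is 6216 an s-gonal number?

1

s = 3: P(3, 111) = 6216. ✓
s = 4: P(4, 78) = 6084 and P(4, 79) = 6241; 6216 is not s-gonal.
s = 5: P(5, 64) = 6112 and P(5, 65) = 6305; 6216 is not s-gonal.
s = 8: P(8, 45) = 5985 and P(8, 46) = 6256; 6216 is not s-gonal.
s = 10: P(10, 39) = 5967 and P(10, 40) = 6280; 6216 is not s-gonal.
Hits: s ∈ {3} → 1.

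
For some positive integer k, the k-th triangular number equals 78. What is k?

12

Set n(n+1)/2 = 78, giving n² + n − 156 = 0.
So n = (-1 + 25) / 2 = 24/2 = 12.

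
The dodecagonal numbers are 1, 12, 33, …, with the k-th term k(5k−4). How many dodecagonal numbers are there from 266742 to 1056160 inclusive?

229

The n-th dodecagonal number is n(5n−4).
Smallest index with value ≥ 266742: n = 232 (giving 268192).
Largest index with value ≤ 1056160: n = 460 (giving 1056160).
Indices 232 through 460: 229 terms.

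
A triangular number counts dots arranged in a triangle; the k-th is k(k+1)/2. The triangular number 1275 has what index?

Set n(n+1)/2 = 1275, giving n² + n − 2550 = 0.
The discriminant is 1 + 8·1275 = 10201, and √10201 = 101.
So n = (-1 + 101) / 2 = 100/2 = 50.

50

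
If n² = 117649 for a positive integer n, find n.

343

We need n² = 117649, so n = √117649 = 343.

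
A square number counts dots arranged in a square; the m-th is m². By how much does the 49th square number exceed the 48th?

97

n² − (n−1)² = 2n − 1, so 49² − 48² = 2·49 − 1 = 97.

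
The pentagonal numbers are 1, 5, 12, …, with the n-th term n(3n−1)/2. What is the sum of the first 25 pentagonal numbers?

8125

Σ i(3i−1)/2 = (3Σi² − Σi) / 2 over i = 1..25.
Σi = 325 and Σi² = 5525.
(3·5525 − 1·325) / 2 = 16250/2 = 8125.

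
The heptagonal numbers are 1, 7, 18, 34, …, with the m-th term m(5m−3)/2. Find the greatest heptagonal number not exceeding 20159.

20115

Solve n(5n−3)/2 ≤ 20159 for integer n.
n = 90 gives 20115 ≤ 20159, while n = 91 gives 20566 > 20159; so the answer is 20115.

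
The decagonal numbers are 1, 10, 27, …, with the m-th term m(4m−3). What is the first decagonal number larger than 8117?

8326

Solve n(4n−3) > 8117 for integer n.
The largest n with value ≤ 8117 is 45 (since 7965 ≤ 8117 < 8326), so the first above is n = 46, value 8326.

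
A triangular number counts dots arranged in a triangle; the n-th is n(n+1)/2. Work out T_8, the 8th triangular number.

36

8·9/2 = 72/2 = 36.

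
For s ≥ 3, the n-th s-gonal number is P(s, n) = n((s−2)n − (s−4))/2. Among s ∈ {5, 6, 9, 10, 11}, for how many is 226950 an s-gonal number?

s = 5: P(5, 389) = 226787 and P(5, 390) = 227955; 226950 is not s-gonal.
s = 6: P(6, 337) = 226801 and P(6, 338) = 228150; 226950 is not s-gonal.
s = 9: P(9, 255) = 226950. ✓
s = 10: P(10, 238) = 225862 and P(10, 239) = 227767; 226950 is not s-gonal.
s = 11: P(11, 224) = 225008 and P(11, 225) = 227025; 226950 is not s-gonal.
Hits: s ∈ {9} → 1.

1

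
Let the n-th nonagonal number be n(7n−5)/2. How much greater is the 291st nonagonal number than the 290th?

2031

Consecutive nonagonal numbers differ by 7n − 6: here 7·291 − 6 = 2031.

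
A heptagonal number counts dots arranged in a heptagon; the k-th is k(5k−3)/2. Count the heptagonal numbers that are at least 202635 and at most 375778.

The n-th heptagonal number is n(5n−3)/2.
Smallest index with value ≥ 202635: n = 285 (giving 202635).
Largest index with value ≤ 375778: n = 388 (giving 375778).
Indices 285 through 388: 104 terms.

104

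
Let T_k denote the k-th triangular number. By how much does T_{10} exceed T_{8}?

19

10·11/2 = 55 and 8·9/2 = 36.
Difference: 55 − 36 = 19.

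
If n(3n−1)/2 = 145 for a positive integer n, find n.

10

Set n(3n−1)/2 = 145, giving 3n² − n − 290 = 0.
The discriminant is 1 + 24·145 = 3481, and √3481 = 59.
So n = (1 + 59) / 6 = 60/6 = 10.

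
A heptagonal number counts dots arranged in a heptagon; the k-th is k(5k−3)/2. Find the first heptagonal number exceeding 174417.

175165

Solve n(5n−3)/2 > 174417 for integer n.
The largest n with value ≤ 174417 is 264 (since 173844 ≤ 174417 < 175165), so the first above is n = 265, value 175165.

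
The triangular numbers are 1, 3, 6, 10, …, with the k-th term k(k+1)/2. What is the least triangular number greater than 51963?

52003

Solve n(n+1)/2 > 51963 for integer n.
The largest n with value ≤ 51963 is 321 (since 51681 ≤ 51963 < 52003), so the first above is n = 322, value 52003.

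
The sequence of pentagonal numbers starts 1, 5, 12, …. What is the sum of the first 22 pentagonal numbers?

5566

Σ i(3i−1)/2 = (3Σi² − Σi) / 2 over i = 1..22.
Σi = 253 and Σi² = 3795.
(3·3795 − 1·253) / 2 = 11132/2 = 5566.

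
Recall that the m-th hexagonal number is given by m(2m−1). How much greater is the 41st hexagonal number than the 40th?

Consecutive hexagonal numbers differ by 4n − 3: here 4·41 − 3 = 161.

161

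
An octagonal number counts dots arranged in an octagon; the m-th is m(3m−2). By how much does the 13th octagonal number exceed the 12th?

73

Consecutive octagonal numbers differ by 6n − 5: here 6·13 − 5 = 73.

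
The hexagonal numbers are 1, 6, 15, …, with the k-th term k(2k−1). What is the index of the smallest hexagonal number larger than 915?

Solve n(2n−1) > 915 for integer n.
The largest n with value ≤ 915 is 21 (since 861 ≤ 915 < 946), so the first above is n = 22, value 946.

22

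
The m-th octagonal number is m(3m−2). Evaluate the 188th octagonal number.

105656

The 188th octagonal number is n(3n−2) with n = 188.
188·(3·188 − 2) = 188·562 = 105656.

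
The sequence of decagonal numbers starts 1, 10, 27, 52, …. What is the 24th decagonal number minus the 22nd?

362

24·(4·24 − 3) = 2232 and 22·(4·22 − 3) = 1870.
Difference: 2232 − 1870 = 362.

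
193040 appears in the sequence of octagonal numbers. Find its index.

254

Set n(3n−2) = 193040, giving 3n² − 2n − 193040 = 0.
So n = (2 + 1522) / 6 = 1524/6 = 254.
Check: 254·(3·254 − 2) = 193040. ✓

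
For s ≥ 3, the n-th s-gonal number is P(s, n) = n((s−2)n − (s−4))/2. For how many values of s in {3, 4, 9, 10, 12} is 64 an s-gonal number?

s = 3: P(3, 10) = 55 and P(3, 11) = 66; 64 is not s-gonal.
s = 4: P(4, 8) = 64. ✓
s = 9: P(9, 4) = 46 and P(9, 5) = 75; 64 is not s-gonal.
s = 10: P(10, 4) = 52 and P(10, 5) = 85; 64 is not s-gonal.
s = 12: P(12, 4) = 64. ✓
Hits: s ∈ {4, 12} → 2.

2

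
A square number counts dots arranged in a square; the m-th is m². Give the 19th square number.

The 19th square number is n² with n = 19.
19² = 361.

361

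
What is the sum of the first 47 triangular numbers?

18424

Σ i(i+1)/2 = (Σi² + Σi) / 2 over i = 1..47.
Σi = 1128 and Σi² = 35720.
(1·35720 + 1·1128) / 2 = 36848/2 = 18424.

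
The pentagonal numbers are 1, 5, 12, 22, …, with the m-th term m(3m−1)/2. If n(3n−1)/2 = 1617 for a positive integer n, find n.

33

Set n(3n−1)/2 = 1617, giving 3n² − n − 3234 = 0.
The discriminant is 1 + 24·1617 = 38809, and √38809 = 197.
So n = (1 + 197) / 6 = 198/6 = 33.
Check: 33·(3·33 − 1)/2 = 1617. ✓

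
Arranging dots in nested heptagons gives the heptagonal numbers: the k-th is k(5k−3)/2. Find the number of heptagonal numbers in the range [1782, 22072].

The n-th heptagonal number is n(5n−3)/2.
Smallest index with value ≥ 1782: n = 27 (giving 1782).
Largest index with value ≤ 22072: n = 94 (giving 21949).
Indices 27 through 94: 68 terms.

68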